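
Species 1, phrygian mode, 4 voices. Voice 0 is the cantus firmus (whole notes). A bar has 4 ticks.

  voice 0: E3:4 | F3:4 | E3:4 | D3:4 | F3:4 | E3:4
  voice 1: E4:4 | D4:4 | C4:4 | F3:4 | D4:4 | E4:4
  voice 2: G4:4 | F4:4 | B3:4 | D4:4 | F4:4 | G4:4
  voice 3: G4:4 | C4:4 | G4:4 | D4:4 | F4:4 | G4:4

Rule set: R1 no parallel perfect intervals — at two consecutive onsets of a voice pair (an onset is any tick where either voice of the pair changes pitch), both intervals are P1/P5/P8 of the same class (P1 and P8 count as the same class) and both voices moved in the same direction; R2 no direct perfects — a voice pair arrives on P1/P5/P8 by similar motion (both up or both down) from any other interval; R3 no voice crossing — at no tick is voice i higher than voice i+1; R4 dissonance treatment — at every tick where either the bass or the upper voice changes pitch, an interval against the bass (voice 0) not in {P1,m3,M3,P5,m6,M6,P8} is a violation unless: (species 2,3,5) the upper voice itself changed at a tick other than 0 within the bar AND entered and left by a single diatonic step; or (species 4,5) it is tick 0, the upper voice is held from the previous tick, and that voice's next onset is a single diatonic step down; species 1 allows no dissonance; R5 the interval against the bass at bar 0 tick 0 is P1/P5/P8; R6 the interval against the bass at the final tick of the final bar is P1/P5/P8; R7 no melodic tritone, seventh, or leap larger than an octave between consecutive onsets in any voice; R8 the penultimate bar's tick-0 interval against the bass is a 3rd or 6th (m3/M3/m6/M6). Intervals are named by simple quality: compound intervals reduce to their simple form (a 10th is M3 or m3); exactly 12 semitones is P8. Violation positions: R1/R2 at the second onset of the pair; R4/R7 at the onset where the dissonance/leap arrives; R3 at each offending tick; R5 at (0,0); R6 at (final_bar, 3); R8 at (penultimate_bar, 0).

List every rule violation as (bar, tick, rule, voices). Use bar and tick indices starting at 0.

(0, 0, R5, (0, 2))
(0, 0, R5, (0, 3))
(1, 0, R3, (2, 3))
(1, 1, R3, (2, 3))
(1, 2, R3, (2, 3))
(1, 3, R3, (2, 3))
(2, 0, R2, (0, 2))
(2, 0, R3, (1, 2))
(2, 0, R7, (2,))
(2, 1, R3, (1, 2))
(2, 2, R3, (1, 2))
(2, 3, R3, (1, 2))
(3, 0, R2, (0, 3))
(4, 0, R1, (0, 2))
(4, 0, R1, (0, 3))
(4, 0, R1, (2, 3))
(4, 0, R8, (0, 2))
(4, 0, R8, (0, 3))
(5, 0, R1, (2, 3))
(5, 3, R6, (0, 2))
(5, 3, R6, (0, 3))

bar 0: v0=E3 v1=E4 v2=G4 v3=G4 downbeat m3
bar 1: v0=F3 v1=D4 v2=F4 v3=C4 downbeat P5
bar 2: v0=E3 v1=C4 v2=B3 v3=G4 downbeat m3
bar 3: v0=D3 v1=F3 v2=D4 v3=D4 downbeat P8
bar 4: v0=F3 v1=D4 v2=F4 v3=F4 downbeat P8
bar 5: v0=E3 v1=E4 v2=G4 v3=G4 downbeat m3
  -> R5 @ bar 0 tick 0 v(0, 2): opens on m3
  -> R5 @ bar 0 tick 0 v(0, 3): opens on m3
  -> R3 @ bar 1 tick 0 v(2, 3): F4 above C4
  -> R3 @ bar 1 tick 1 v(2, 3): F4 above C4
  -> R3 @ bar 1 tick 2 v(2, 3): F4 above C4
  -> R3 @ bar 1 tick 3 v(2, 3): F4 above C4
  -> R2 @ bar 2 tick 0 v(0, 2): F3/F4 P8 -> E3/B3 P5 similar
  -> R3 @ bar 2 tick 0 v(1, 2): C4 above B3
  -> R7 @ bar 2 tick 0 v(2,): F4->B3 leap 6st
  -> R3 @ bar 2 tick 1 v(1, 2): C4 above B3
  -> R3 @ bar 2 tick 2 v(1, 2): C4 above B3
  -> R3 @ bar 2 tick 3 v(1, 2): C4 above B3
  -> R2 @ bar 3 tick 0 v(0, 3): E3/G4 m3 -> D3/D4 P8 similar
  -> R1 @ bar 4 tick 0 v(0, 2): D3/D4 P8 -> F3/F4 P8 similar
  -> R1 @ bar 4 tick 0 v(0, 3): D3/D4 P8 -> F3/F4 P8 similar
  -> R1 @ bar 4 tick 0 v(2, 3): D4/D4 P1 -> F4/F4 P1 similar
  -> R8 @ bar 4 tick 0 v(0, 2): penult P8 not 3rd/6th
  -> R8 @ bar 4 tick 0 v(0, 3): penult P8 not 3rd/6th
  -> R1 @ bar 5 tick 0 v(2, 3): F4/F4 P1 -> G4/G4 P1 similar
  -> R6 @ bar 5 tick 3 v(0, 2): closes on m3
  -> R6 @ bar 5 tick 3 v(0, 3): closes on m3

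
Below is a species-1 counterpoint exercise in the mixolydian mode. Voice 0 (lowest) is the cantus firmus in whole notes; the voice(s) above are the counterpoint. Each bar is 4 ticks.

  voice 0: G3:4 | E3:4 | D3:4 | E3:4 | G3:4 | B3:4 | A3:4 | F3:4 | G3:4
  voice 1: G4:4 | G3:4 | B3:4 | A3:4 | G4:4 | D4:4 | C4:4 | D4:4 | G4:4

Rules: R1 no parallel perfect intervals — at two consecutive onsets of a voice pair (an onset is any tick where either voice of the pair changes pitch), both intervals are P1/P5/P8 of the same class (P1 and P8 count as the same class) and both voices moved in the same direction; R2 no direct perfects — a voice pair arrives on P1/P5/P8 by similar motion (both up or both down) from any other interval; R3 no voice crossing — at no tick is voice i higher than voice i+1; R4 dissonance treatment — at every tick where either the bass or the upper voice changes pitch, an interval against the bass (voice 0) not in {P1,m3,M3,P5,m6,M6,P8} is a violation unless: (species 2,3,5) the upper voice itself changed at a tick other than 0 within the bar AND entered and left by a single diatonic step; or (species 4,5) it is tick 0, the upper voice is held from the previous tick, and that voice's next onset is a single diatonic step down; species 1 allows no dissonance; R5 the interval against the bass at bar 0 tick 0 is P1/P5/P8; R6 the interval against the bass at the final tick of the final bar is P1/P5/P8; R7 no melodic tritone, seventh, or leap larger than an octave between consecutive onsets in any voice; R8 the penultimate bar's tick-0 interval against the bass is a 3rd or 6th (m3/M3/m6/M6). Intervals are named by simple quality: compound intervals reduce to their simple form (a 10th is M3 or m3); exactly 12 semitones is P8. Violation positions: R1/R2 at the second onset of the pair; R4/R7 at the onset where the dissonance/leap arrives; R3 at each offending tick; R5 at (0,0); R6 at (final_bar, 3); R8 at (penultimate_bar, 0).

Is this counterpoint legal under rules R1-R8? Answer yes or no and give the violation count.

No (4 violations)

bar 0: v0=G3 v1=G4 (P8)
bar 1: v0=E3 v1=G3 (m3)
bar 2: v0=D3 v1=B3 (M6)
bar 3: v0=E3 v1=A3 (P4)
bar 4: v0=G3 v1=G4 (P8)
bar 5: v0=B3 v1=D4 (m3)
bar 6: v0=A3 v1=C4 (m3)
bar 7: v0=F3 v1=D4 (M6)
bar 8: v0=G3 v1=G4 (P8)
  R4 @ bar3.0: E3/A3 P4 untreated
  R2 @ bar4.0: E3/A3 P4 -> G3/G4 P8 similar
  R7 @ bar4.0: A3->G4 leap 10st
  R2 @ bar8.0: F3/D4 M6 -> G3/G4 P8 similar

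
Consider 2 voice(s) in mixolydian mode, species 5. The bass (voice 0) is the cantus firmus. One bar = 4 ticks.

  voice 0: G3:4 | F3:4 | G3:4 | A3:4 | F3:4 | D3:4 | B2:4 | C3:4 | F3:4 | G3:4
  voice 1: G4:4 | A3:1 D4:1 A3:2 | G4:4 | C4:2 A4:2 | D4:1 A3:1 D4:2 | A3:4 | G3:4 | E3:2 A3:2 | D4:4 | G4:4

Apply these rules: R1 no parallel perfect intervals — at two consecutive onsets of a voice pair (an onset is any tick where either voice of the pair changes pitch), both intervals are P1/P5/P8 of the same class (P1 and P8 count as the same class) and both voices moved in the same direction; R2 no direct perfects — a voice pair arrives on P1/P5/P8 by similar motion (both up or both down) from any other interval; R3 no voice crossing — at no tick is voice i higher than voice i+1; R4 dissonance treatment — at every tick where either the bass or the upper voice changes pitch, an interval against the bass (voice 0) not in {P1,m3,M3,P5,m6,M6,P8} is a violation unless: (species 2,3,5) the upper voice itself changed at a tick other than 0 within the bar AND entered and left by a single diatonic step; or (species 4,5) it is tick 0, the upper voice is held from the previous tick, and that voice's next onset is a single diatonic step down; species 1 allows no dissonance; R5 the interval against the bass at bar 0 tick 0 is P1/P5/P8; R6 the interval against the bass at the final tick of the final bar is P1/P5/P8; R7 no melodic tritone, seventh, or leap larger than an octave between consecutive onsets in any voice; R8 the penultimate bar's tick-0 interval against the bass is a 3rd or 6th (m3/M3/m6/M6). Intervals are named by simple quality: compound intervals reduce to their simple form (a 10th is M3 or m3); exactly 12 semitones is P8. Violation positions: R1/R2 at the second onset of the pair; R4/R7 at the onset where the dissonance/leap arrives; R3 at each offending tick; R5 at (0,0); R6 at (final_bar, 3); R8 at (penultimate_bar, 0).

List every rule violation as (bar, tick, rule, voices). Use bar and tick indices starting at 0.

(1, 0, R7, (1,))
(2, 0, R2, (0, 1))
(2, 0, R7, (1,))
(5, 0, R2, (0, 1))
(9, 0, R2, (0, 1))

bar 0: v0=G3 v1=G4 downbeat P8
bar 1: v0=F3 v1=A3 downbeat M3
bar 2: v0=G3 v1=G4 downbeat P8
bar 3: v0=A3 v1=C4 downbeat m3
bar 4: v0=F3 v1=D4 downbeat M6
bar 5: v0=D3 v1=A3 downbeat P5
bar 6: v0=B2 v1=G3 downbeat m6
bar 7: v0=C3 v1=E3 downbeat M3
bar 8: v0=F3 v1=D4 downbeat M6
bar 9: v0=G3 v1=G4 downbeat P8
  -> R7 @ bar 1 tick 0 v(1,): G4->A3 leap 10st
  -> R2 @ bar 2 tick 0 v(0, 1): F3/A3 M3 -> G3/G4 P8 similar
  -> R7 @ bar 2 tick 0 v(1,): A3->G4 leap 10st
  -> R2 @ bar 5 tick 0 v(0, 1): F3/D4 M6 -> D3/A3 P5 similar
  -> R2 @ bar 9 tick 0 v(0, 1): F3/D4 M6 -> G3/G4 P8 similar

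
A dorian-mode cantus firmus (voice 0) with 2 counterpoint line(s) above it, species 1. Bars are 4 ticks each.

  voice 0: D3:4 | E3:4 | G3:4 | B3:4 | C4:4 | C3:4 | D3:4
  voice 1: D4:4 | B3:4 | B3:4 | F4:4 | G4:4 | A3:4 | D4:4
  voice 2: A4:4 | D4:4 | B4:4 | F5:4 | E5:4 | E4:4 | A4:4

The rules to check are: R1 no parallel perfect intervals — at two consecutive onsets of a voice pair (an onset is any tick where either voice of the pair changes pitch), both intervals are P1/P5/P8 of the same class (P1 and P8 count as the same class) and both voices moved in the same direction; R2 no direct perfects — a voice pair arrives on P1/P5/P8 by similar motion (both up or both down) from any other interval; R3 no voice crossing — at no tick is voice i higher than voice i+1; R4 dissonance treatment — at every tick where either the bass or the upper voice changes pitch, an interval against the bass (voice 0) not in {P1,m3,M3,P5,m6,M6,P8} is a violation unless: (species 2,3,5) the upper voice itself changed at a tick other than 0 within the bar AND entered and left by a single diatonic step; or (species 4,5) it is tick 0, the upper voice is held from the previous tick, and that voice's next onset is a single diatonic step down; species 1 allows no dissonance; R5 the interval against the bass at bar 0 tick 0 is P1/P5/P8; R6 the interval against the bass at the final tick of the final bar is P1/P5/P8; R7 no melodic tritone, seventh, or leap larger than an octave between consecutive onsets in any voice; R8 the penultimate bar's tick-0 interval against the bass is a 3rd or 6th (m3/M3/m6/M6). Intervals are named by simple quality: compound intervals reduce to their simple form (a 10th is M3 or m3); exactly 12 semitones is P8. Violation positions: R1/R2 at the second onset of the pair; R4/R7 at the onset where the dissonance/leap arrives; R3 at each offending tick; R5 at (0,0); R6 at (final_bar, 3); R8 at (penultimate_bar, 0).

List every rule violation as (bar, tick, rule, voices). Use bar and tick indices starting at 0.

(1, 0, R4, (0, 2))
(3, 0, R1, (1, 2))
(3, 0, R4, (0, 1))
(3, 0, R4, (0, 2))
(3, 0, R7, (1,))
(3, 0, R7, (2,))
(4, 0, R2, (0, 1))
(5, 0, R2, (1, 2))
(5, 0, R7, (1,))
(6, 0, R1, (1, 2))
(6, 0, R2, (0, 1))
(6, 0, R2, (0, 2))

bar 0: v0=D3 v1=D4 v2=A4 downbeat P5
bar 1: v0=E3 v1=B3 v2=D4 downbeat m7
bar 2: v0=G3 v1=B3 v2=B4 downbeat M3
bar 3: v0=B3 v1=F4 v2=F5 downbeat TT
bar 4: v0=C4 v1=G4 v2=E5 downbeat M3
bar 5: v0=C3 v1=A3 v2=E4 downbeat M3
bar 6: v0=D3 v1=D4 v2=A4 downbeat P5
  -> R4 @ bar 1 tick 0 v(0, 2): E3/D4 m7 untreated
  -> R1 @ bar 3 tick 0 v(1, 2): B3/B4 P8 -> F4/F5 P8 similar
  -> R4 @ bar 3 tick 0 v(0, 1): B3/F4 TT untreated
  -> R4 @ bar 3 tick 0 v(0, 2): B3/F5 TT untreated
  -> R7 @ bar 3 tick 0 v(1,): B3->F4 leap 6st
  -> R7 @ bar 3 tick 0 v(2,): B4->F5 leap 6st
  -> R2 @ bar 4 tick 0 v(0, 1): B3/F4 TT -> C4/G4 P5 similar
  -> R2 @ bar 5 tick 0 v(1, 2): G4/E5 M6 -> A3/E4 P5 similar
  -> R7 @ bar 5 tick 0 v(1,): G4->A3 leap 10st
  -> R1 @ bar 6 tick 0 v(1, 2): A3/E4 P5 -> D4/A4 P5 similar
  -> R2 @ bar 6 tick 0 v(0, 1): C3/A3 M6 -> D3/D4 P8 similar
  -> R2 @ bar 6 tick 0 v(0, 2): C3/E4 M3 -> D3/A4 P5 similar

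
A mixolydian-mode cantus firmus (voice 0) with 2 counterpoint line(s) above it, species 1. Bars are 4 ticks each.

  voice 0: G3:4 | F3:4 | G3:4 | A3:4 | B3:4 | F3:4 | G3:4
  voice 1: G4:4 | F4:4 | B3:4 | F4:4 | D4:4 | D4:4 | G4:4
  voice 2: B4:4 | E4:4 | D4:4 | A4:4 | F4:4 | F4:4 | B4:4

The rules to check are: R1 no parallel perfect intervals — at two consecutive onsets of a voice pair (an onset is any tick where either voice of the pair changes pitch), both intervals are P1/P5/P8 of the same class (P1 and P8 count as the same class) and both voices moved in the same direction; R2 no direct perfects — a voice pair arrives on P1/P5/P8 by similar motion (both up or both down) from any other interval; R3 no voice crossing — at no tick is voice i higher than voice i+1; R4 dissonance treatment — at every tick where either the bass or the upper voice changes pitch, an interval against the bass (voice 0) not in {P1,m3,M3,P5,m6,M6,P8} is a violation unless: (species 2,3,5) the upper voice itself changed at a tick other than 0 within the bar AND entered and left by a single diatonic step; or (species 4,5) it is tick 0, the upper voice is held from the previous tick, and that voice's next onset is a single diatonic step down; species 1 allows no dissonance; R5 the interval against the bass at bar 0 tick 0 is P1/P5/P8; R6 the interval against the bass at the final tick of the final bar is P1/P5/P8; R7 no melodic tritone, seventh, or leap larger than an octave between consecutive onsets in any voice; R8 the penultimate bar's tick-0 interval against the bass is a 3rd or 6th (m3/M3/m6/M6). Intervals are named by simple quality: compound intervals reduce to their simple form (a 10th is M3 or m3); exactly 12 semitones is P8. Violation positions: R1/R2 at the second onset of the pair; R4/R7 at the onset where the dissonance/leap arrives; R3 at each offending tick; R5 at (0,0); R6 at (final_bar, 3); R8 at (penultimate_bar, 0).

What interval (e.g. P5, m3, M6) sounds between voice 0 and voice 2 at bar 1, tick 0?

M7

voice 0=F3 voice 2=E4 -> M7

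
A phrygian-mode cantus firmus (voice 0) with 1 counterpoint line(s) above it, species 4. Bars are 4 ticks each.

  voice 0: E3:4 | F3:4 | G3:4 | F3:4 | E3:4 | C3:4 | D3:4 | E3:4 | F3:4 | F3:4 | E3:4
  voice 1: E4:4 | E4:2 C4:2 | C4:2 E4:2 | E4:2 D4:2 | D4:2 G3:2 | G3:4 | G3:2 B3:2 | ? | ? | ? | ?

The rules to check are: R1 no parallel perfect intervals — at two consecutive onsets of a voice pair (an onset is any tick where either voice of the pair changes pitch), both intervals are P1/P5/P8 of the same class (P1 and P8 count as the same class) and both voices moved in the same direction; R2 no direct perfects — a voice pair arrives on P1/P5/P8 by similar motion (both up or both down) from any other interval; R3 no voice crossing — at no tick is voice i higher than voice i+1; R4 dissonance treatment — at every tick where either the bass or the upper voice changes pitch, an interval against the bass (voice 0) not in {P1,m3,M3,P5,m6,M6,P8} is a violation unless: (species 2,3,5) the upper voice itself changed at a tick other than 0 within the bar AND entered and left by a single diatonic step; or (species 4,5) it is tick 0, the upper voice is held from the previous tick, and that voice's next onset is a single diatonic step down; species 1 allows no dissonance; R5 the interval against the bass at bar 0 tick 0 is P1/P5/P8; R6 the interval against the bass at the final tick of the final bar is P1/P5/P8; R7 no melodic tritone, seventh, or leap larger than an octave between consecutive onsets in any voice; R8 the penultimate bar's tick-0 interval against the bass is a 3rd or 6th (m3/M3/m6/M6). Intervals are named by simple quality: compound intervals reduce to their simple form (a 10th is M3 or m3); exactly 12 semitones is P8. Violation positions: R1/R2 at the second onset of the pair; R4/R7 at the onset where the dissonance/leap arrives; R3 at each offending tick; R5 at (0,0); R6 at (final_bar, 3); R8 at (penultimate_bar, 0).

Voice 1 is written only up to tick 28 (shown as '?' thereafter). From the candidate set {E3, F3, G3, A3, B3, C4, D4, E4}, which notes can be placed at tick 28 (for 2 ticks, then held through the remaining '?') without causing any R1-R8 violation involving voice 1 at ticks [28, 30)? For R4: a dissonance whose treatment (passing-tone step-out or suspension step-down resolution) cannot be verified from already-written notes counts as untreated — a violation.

E3: legal
F3: violates R4,R7
G3: legal
A3: violates R4
B3: legal
C4: legal
D4: violates R4
E4: violates R2

{B3, C4, E3, G3}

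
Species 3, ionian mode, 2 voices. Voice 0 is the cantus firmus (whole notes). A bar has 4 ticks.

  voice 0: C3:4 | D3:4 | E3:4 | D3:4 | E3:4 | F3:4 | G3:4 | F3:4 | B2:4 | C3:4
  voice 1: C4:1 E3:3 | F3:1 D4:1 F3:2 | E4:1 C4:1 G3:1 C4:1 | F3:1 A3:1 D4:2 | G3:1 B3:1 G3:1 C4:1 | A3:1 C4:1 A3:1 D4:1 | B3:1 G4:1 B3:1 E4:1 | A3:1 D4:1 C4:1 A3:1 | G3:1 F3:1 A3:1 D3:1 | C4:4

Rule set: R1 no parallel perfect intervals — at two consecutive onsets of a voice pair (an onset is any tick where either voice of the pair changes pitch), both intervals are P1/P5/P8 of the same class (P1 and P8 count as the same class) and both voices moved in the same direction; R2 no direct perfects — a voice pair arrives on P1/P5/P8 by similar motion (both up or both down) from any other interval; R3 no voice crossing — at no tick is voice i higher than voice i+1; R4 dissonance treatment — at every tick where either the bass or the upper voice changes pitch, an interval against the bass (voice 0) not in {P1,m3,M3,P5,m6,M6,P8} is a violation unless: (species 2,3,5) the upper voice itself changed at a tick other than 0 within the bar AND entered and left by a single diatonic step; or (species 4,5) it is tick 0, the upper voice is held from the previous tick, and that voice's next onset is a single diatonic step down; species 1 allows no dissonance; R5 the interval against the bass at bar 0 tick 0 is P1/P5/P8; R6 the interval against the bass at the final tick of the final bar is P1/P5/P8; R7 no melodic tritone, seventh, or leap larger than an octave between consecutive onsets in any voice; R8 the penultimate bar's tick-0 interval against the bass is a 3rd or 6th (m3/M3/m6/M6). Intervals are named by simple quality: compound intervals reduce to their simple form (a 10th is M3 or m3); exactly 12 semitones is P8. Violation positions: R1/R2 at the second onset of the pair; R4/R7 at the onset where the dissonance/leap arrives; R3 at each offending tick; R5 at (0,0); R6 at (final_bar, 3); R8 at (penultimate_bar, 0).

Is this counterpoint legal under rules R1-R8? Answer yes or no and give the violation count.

No (7 violations)

bar 0: v0=C3 v1=C4 (P8)
bar 1: v0=D3 v1=F3 (m3)
bar 2: v0=E3 v1=E4 (P8)
bar 3: v0=D3 v1=F3 (m3)
bar 4: v0=E3 v1=G3 (m3)
bar 5: v0=F3 v1=A3 (M3)
bar 6: v0=G3 v1=B3 (M3)
bar 7: v0=F3 v1=A3 (M3)
bar 8: v0=B2 v1=G3 (m6)
bar 9: v0=C3 v1=C4 (P8)
  R2 @ bar2.0: D3/F3 m3 -> E3/E4 P8 similar
  R7 @ bar2.0: F3->E4 leap 11st
  R7 @ bar8.0: F3->B2 leap 6st
  R4 @ bar8.1: B2/F3 TT untreated
  R4 @ bar8.2: B2/A3 m7 untreated
  R2 @ bar9.0: B2/D3 m3 -> C3/C4 P8 similar
  R7 @ bar9.0: D3->C4 leap 10st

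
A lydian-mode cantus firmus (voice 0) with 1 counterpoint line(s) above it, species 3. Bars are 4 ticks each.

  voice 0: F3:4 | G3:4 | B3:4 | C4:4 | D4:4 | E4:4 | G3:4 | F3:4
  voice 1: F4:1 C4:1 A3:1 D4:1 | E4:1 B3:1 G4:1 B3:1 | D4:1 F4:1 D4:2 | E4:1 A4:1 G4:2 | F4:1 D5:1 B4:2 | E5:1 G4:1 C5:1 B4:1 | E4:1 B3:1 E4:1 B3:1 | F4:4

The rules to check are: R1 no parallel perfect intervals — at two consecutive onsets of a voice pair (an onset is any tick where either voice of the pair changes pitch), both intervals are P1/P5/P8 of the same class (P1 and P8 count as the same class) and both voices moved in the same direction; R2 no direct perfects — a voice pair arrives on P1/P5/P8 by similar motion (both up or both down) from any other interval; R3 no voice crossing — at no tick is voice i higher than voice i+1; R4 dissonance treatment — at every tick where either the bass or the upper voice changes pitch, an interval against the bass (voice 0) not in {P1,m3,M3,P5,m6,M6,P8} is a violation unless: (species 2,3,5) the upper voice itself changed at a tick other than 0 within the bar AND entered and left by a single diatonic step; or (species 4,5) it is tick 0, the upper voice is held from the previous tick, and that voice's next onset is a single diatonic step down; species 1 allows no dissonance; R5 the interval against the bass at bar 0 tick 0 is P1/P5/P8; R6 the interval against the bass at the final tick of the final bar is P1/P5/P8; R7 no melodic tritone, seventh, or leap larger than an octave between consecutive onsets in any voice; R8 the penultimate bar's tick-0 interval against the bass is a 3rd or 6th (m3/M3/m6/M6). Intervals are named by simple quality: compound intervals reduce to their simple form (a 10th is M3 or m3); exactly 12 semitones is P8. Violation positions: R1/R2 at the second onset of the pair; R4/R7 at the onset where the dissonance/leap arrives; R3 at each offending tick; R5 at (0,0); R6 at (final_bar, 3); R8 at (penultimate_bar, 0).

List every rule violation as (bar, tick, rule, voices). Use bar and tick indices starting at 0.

(2, 1, R4, (0, 1))
(5, 0, R2, (0, 1))
(7, 0, R7, (1,))

bar 0: v0=F3 v1=F4 downbeat P8
bar 1: v0=G3 v1=E4 downbeat M6
bar 2: v0=B3 v1=D4 downbeat m3
bar 3: v0=C4 v1=E4 downbeat M3
bar 4: v0=D4 v1=F4 downbeat m3
bar 5: v0=E4 v1=E5 downbeat P8
bar 6: v0=G3 v1=E4 downbeat M6
bar 7: v0=F3 v1=F4 downbeat P8
  -> R4 @ bar 2 tick 1 v(0, 1): B3/F4 TT untreated
  -> R2 @ bar 5 tick 0 v(0, 1): D4/B4 M6 -> E4/E5 P8 similar
  -> R7 @ bar 7 tick 0 v(1,): B3->F4 leap 6st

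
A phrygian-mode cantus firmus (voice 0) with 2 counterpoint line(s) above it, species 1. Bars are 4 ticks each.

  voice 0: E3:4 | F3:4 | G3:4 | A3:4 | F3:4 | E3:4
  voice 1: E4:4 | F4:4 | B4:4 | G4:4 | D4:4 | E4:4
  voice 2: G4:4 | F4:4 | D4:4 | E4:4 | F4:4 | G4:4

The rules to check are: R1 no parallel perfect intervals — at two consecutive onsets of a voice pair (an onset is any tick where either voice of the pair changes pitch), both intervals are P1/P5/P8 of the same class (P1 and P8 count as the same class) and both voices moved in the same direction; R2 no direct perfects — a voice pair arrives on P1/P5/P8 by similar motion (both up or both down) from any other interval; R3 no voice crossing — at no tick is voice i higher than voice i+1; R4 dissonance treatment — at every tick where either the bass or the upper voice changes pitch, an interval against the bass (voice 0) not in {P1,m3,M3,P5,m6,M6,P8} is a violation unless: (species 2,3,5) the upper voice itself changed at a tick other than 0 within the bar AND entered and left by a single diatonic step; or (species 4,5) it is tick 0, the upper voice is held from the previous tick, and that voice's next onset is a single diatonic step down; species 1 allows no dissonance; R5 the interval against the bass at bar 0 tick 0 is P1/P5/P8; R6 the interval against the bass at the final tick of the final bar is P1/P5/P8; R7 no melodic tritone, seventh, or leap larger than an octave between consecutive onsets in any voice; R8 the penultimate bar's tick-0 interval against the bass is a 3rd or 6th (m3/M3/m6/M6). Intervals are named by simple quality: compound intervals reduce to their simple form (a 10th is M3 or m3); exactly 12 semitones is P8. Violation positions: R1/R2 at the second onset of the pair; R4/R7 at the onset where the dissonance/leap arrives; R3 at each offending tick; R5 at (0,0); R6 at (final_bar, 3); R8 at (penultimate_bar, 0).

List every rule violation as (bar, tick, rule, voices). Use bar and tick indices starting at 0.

bar 0: v0=E3 v1=E4 v2=G4 downbeat m3
bar 1: v0=F3 v1=F4 v2=F4 downbeat P8
bar 2: v0=G3 v1=B4 v2=D4 downbeat P5
bar 3: v0=A3 v1=G4 v2=E4 downbeat P5
bar 4: v0=F3 v1=D4 v2=F4 downbeat P8
bar 5: v0=E3 v1=E4 v2=G4 downbeat m3
  -> R5 @ bar 0 tick 0 v(0, 2): opens on m3
  -> R1 @ bar 1 tick 0 v(0, 1): E3/E4 P8 -> F3/F4 P8 similar
  -> R3 @ bar 2 tick 0 v(1, 2): B4 above D4
  -> R7 @ bar 2 tick 0 v(1,): F4->B4 leap 6st
  -> R3 @ bar 2 tick 1 v(1, 2): B4 above D4
  -> R3 @ bar 2 tick 2 v(1, 2): B4 above D4
  -> R3 @ bar 2 tick 3 v(1, 2): B4 above D4
  -> R1 @ bar 3 tick 0 v(0, 2): G3/D4 P5 -> A3/E4 P5 similar
  -> R3 @ bar 3 tick 0 v(1, 2): G4 above E4
  -> R4 @ bar 3 tick 0 v(0, 1): A3/G4 m7 untreated
  -> R3 @ bar 3 tick 1 v(1, 2): G4 above E4
  -> R3 @ bar 3 tick 2 v(1, 2): G4 above E4
  -> R3 @ bar 3 tick 3 v(1, 2): G4 above E4
  -> R8 @ bar 4 tick 0 v(0, 2): penult P8 not 3rd/6th
  -> R6 @ bar 5 tick 3 v(0, 2): closes on m3

(0, 0, R5, (0, 2))
(1, 0, R1, (0, 1))
(2, 0, R3, (1, 2))
(2, 0, R7, (1,))
(2, 1, R3, (1, 2))
(2, 2, R3, (1, 2))
(2, 3, R3, (1, 2))
(3, 0, R1, (0, 2))
(3, 0, R3, (1, 2))
(3, 0, R4, (0, 1))
(3, 1, R3, (1, 2))
(3, 2, R3, (1, 2))
(3, 3, R3, (1, 2))
(4, 0, R8, (0, 2))
(5, 3, R6, (0, 2))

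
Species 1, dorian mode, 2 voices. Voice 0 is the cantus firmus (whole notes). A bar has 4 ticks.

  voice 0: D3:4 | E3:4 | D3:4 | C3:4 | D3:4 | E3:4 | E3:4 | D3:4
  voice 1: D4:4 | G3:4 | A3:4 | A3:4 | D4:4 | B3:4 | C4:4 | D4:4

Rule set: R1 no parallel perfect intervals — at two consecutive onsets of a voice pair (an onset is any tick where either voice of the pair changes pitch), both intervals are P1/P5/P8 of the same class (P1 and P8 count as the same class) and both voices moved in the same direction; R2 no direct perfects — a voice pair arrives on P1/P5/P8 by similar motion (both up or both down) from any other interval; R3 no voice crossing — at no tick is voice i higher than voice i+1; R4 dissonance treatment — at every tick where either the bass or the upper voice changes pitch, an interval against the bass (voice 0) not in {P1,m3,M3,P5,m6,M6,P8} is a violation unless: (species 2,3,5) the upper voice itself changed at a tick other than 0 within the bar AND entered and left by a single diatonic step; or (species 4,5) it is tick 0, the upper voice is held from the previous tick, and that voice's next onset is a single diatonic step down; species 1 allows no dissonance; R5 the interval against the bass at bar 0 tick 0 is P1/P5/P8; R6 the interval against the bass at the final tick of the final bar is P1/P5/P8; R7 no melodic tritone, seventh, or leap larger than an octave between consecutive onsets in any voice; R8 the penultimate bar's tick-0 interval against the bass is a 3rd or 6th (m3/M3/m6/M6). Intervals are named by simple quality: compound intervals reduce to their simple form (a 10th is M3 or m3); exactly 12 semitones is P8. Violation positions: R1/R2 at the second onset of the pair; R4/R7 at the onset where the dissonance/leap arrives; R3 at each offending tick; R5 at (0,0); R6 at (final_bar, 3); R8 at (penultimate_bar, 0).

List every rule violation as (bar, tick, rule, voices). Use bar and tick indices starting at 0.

(4, 0, R2, (0, 1))

bar 0: v0=D3 v1=D4 downbeat P8
bar 1: v0=E3 v1=G3 downbeat m3
bar 2: v0=D3 v1=A3 downbeat P5
bar 3: v0=C3 v1=A3 downbeat M6
bar 4: v0=D3 v1=D4 downbeat P8
bar 5: v0=E3 v1=B3 downbeat P5
bar 6: v0=E3 v1=C4 downbeat m6
bar 7: v0=D3 v1=D4 downbeat P8
  -> R2 @ bar 4 tick 0 v(0, 1): C3/A3 M6 -> D3/D4 P8 similar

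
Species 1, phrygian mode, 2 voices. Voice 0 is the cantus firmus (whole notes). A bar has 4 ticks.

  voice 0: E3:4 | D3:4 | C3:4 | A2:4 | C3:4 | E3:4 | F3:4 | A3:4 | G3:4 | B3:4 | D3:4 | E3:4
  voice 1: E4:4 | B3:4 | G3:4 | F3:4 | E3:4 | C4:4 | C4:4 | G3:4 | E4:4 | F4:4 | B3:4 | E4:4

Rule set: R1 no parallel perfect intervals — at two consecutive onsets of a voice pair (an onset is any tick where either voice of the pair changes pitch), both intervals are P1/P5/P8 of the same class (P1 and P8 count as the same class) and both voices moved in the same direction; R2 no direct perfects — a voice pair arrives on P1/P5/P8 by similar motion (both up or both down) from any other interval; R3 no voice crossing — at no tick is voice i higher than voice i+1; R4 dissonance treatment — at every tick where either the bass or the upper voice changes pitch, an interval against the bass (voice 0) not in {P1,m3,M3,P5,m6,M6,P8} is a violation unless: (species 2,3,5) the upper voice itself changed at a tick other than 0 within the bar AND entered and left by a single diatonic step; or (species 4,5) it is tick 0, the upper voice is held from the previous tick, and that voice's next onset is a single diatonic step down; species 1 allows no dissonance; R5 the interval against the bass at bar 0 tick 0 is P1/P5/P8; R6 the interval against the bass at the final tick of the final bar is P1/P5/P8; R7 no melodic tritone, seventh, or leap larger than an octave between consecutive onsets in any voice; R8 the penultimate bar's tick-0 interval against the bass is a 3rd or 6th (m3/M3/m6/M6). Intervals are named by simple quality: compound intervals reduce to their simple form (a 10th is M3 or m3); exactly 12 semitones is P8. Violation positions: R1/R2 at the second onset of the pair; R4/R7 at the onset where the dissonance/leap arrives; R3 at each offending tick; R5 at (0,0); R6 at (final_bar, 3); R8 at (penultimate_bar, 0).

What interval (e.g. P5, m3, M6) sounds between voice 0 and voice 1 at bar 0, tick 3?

voice 0=E3 voice 1=E4 -> P8

P8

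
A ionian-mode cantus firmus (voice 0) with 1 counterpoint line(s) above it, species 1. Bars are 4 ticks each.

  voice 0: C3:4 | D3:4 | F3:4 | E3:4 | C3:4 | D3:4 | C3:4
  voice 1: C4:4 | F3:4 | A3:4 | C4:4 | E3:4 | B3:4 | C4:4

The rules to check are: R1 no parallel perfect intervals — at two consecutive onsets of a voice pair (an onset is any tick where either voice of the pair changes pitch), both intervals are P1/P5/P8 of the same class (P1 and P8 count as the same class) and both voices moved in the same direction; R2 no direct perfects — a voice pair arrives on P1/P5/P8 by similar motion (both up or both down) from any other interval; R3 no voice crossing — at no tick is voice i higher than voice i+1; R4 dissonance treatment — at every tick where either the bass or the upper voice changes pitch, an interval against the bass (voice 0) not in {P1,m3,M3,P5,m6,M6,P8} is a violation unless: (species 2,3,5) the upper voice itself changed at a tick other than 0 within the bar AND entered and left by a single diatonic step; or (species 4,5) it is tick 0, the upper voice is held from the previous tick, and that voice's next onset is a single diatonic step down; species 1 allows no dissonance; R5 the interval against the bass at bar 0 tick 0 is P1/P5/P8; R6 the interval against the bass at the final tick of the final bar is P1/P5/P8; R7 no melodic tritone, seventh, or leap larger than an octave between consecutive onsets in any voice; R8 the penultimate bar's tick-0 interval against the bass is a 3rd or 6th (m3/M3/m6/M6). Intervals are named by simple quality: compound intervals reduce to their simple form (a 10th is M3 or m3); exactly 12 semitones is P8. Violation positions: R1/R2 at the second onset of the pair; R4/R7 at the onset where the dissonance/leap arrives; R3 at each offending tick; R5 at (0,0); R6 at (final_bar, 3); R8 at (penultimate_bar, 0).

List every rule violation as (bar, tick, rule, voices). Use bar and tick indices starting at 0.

bar 0: v0=C3 v1=C4 downbeat P8
bar 1: v0=D3 v1=F3 downbeat m3
bar 2: v0=F3 v1=A3 downbeat M3
bar 3: v0=E3 v1=C4 downbeat m6
bar 4: v0=C3 v1=E3 downbeat M3
bar 5: v0=D3 v1=B3 downbeat M6
bar 6: v0=C3 v1=C4 downbeat P8

No violations across 7 bars (C3..C3 vs C4..C4).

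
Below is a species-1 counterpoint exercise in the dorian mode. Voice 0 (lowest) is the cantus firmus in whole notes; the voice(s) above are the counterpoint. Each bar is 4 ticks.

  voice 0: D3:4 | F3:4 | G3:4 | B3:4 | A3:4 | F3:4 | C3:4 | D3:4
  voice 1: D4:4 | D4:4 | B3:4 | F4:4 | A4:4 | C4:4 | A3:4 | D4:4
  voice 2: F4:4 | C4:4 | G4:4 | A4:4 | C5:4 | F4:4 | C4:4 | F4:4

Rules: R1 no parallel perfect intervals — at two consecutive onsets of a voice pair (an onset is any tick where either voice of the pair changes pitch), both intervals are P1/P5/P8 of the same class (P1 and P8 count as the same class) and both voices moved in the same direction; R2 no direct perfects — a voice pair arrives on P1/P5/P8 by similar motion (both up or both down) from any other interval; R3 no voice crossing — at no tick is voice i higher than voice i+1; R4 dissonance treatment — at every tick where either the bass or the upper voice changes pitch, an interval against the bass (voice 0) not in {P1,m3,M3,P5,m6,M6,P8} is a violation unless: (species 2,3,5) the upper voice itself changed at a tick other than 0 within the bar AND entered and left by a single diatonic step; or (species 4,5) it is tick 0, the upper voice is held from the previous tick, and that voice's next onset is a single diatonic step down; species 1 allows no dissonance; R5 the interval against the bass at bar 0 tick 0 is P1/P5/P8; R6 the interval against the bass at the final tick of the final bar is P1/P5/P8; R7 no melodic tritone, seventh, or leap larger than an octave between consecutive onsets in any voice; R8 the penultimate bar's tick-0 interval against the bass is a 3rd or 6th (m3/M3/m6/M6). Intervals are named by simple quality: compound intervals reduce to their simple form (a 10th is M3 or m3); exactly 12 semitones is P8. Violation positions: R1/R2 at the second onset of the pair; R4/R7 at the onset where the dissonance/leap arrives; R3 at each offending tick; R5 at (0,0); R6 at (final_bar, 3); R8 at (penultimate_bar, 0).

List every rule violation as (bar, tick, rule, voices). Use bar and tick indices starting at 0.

bar 0: v0=D3 v1=D4 v2=F4 downbeat m3
bar 1: v0=F3 v1=D4 v2=C4 downbeat P5
bar 2: v0=G3 v1=B3 v2=G4 downbeat P8
bar 3: v0=B3 v1=F4 v2=A4 downbeat m7
bar 4: v0=A3 v1=A4 v2=C5 downbeat m3
bar 5: v0=F3 v1=C4 v2=F4 downbeat P8
bar 6: v0=C3 v1=A3 v2=C4 downbeat P8
bar 7: v0=D3 v1=D4 v2=F4 downbeat m3
  -> R5 @ bar 0 tick 0 v(0, 2): opens on m3
  -> R3 @ bar 1 tick 0 v(1, 2): D4 above C4
  -> R3 @ bar 1 tick 1 v(1, 2): D4 above C4
  -> R3 @ bar 1 tick 2 v(1, 2): D4 above C4
  -> R3 @ bar 1 tick 3 v(1, 2): D4 above C4
  -> R2 @ bar 2 tick 0 v(0, 2): F3/C4 P5 -> G3/G4 P8 similar
  -> R4 @ bar 3 tick 0 v(0, 1): B3/F4 TT untreated
  -> R4 @ bar 3 tick 0 v(0, 2): B3/A4 m7 untreated
  -> R7 @ bar 3 tick 0 v(1,): B3->F4 leap 6st
  -> R2 @ bar 5 tick 0 v(0, 1): A3/A4 P8 -> F3/C4 P5 similar
  -> R2 @ bar 5 tick 0 v(0, 2): A3/C5 m3 -> F3/F4 P8 similar
  -> R1 @ bar 6 tick 0 v(0, 2): F3/F4 P8 -> C3/C4 P8 similar
  -> R8 @ bar 6 tick 0 v(0, 2): penult P8 not 3rd/6th
  -> R2 @ bar 7 tick 0 v(0, 1): C3/A3 M6 -> D3/D4 P8 similar
  -> R6 @ bar 7 tick 3 v(0, 2): closes on m3

(0, 0, R5, (0, 2))
(1, 0, R3, (1, 2))
(1, 1, R3, (1, 2))
(1, 2, R3, (1, 2))
(1, 3, R3, (1, 2))
(2, 0, R2, (0, 2))
(3, 0, R4, (0, 1))
(3, 0, R4, (0, 2))
(3, 0, R7, (1,))
(5, 0, R2, (0, 1))
(5, 0, R2, (0, 2))
(6, 0, R1, (0, 2))
(6, 0, R8, (0, 2))
(7, 0, R2, (0, 1))
(7, 3, R6, (0, 2))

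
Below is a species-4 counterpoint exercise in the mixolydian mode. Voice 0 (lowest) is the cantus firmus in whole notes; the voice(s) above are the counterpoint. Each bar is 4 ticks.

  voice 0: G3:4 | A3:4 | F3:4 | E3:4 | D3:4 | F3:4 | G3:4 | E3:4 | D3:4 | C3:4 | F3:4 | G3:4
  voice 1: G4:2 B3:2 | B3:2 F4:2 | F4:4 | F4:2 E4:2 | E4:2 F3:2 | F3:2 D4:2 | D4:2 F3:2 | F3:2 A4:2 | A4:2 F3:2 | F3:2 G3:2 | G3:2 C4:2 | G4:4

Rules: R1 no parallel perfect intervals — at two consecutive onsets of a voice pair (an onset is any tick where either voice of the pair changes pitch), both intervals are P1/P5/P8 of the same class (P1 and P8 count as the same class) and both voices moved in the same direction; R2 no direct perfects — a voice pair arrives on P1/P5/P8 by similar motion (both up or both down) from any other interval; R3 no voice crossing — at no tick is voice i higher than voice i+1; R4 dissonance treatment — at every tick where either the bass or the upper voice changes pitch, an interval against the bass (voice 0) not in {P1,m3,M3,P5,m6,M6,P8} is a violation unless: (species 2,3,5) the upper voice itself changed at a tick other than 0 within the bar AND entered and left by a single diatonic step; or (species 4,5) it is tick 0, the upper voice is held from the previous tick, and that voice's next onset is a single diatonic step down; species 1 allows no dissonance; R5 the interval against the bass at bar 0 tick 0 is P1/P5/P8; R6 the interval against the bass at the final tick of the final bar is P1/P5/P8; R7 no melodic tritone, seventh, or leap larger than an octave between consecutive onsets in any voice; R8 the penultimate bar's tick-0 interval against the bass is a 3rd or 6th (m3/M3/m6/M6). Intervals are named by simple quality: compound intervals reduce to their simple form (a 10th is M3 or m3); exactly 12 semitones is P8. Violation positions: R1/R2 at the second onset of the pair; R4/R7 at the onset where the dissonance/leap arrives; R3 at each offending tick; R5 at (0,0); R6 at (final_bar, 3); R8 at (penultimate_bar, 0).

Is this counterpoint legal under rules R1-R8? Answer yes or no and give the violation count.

bar 0: v0=G3 v1=G4 (P8)
bar 1: v0=A3 v1=B3 (M2)
bar 2: v0=F3 v1=F4 (P8)
bar 3: v0=E3 v1=F4 (m2)
bar 4: v0=D3 v1=E4 (M2)
bar 5: v0=F3 v1=F3 (P1)
bar 6: v0=G3 v1=D4 (P5)
bar 7: v0=E3 v1=F3 (m2)
bar 8: v0=D3 v1=A4 (P5)
bar 9: v0=C3 v1=F3 (P4)
bar 10: v0=F3 v1=G3 (M2)
bar 11: v0=G3 v1=G4 (P8)
  R4 @ bar1.0: A3/B3 M2 untreated
  R7 @ bar1.2: B3->F4 leap 6st
  R4 @ bar4.0: D3/E4 M2 untreated
  R7 @ bar4.2: E4->F3 leap 11st
  R3 @ bar6.2: G3 above F3
  R4 @ bar6.2: G3/F3 M2 untreated
  R3 @ bar6.3: G3 above F3
  R4 @ bar7.0: E3/F3 m2 untreated
  R4 @ bar7.2: E3/A4 P4 untreated
  R7 @ bar7.2: F3->A4 leap 16st
  R7 @ bar8.2: A4->F3 leap 16st
  R4 @ bar9.0: C3/F3 P4 untreated
  R4 @ bar10.0: F3/G3 M2 untreated
  R8 @ bar10.0: penult M2 not 3rd/6th
  R2 @ bar11.0: F3/C4 P5 -> G3/G4 P8 similar

No (15 violations)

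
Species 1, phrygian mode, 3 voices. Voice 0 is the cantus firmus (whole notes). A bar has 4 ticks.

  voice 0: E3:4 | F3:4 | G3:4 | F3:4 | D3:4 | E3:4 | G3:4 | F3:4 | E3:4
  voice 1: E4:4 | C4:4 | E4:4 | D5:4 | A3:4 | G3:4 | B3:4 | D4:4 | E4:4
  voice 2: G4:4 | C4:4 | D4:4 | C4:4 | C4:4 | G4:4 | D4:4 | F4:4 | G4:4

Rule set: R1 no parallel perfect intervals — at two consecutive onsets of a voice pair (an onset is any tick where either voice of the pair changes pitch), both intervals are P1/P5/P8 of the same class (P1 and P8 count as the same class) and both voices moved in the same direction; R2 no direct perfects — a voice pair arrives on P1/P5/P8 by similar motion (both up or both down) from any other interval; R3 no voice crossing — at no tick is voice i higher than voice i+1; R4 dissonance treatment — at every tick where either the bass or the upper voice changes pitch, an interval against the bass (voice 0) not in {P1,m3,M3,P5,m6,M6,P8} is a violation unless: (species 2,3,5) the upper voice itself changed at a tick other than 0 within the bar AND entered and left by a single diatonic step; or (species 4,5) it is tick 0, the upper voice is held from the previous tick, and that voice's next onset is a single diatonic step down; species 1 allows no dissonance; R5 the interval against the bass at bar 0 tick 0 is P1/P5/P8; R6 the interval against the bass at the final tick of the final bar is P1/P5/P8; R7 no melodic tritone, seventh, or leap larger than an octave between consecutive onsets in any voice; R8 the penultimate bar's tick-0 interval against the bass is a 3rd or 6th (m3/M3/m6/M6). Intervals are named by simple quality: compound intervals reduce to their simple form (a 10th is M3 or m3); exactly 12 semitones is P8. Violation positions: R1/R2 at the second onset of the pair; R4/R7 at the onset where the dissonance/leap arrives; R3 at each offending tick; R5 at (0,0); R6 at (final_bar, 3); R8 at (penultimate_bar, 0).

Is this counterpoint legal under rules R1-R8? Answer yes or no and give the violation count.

bar 0: v0=E3 v1=E4 v2=G4 (m3)
bar 1: v0=F3 v1=C4 v2=C4 (P5)
bar 2: v0=G3 v1=E4 v2=D4 (P5)
bar 3: v0=F3 v1=D5 v2=C4 (P5)
bar 4: v0=D3 v1=A3 v2=C4 (m7)
bar 5: v0=E3 v1=G3 v2=G4 (m3)
bar 6: v0=G3 v1=B3 v2=D4 (P5)
bar 7: v0=F3 v1=D4 v2=F4 (P8)
bar 8: v0=E3 v1=E4 v2=G4 (m3)
  R5 @ bar0.0: opens on m3
  R2 @ bar1.0: E4/G4 m3 -> C4/C4 P1 similar
  R1 @ bar2.0: F3/C4 P5 -> G3/D4 P5 similar
  R3 @ bar2.0: E4 above D4
  R3 @ bar2.1: E4 above D4
  R3 @ bar2.2: E4 above D4
  R3 @ bar2.3: E4 above D4
  R1 @ bar3.0: G3/D4 P5 -> F3/C4 P5 similar
  R3 @ bar3.0: D5 above C4
  R7 @ bar3.0: E4->D5 leap 10st
  R3 @ bar3.1: D5 above C4
  R3 @ bar3.2: D5 above C4
  R3 @ bar3.3: D5 above C4
  R2 @ bar4.0: F3/D5 M6 -> D3/A3 P5 similar
  R4 @ bar4.0: D3/C4 m7 untreated
  R7 @ bar4.0: D5->A3 leap 17st
  R8 @ bar7.0: penult P8 not 3rd/6th
  R6 @ bar8.3: closes on m3

No (18 violations)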